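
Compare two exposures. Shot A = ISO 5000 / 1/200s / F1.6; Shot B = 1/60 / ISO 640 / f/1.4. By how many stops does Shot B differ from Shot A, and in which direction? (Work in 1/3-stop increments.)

Aperture: f/1.6 → f/1.4 — 1/3 stop opened up (brighter).
Shutter speed: 1/200 → 1/160 → 1/125 → 1/100 → 1/80 → 1/60 — 1 2/3 stops longer (brighter).
ISO: 5000 → 4000 → 3200 → 2500 → 2000 → 1600 → 1250 → 1000 → 800 → 640 — 3 stops dropped (darker).
Net: +1/3 +1 2/3 −3 = −1 stop.

1 stop darker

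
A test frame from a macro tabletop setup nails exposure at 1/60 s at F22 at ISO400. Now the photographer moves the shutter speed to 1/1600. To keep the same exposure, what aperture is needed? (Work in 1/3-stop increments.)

Shutter speed: 1/60 → 1/80 → 1/100 → 1/125 → 1/160 → 1/200 → 1/250 → 1/320 → 1/400 → 1/500 → 1/640 → 1/800 → 1/1000 → 1/1250 → 1/1600 — 4 2/3 stops shorter (darker).
Need 4 2/3 stops brighter from the aperture: f/22 → f/20 → f/18 → f/16 → f/14 → f/13 → f/11 → f/10 → f/9 → f/8 → f/7.1 → f/6.3 → f/5.6 → f/5 → f/4.5.

f/4.5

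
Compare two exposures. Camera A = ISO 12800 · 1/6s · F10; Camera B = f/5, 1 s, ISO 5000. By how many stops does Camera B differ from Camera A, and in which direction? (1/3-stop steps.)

Aperture: f/10 → f/9 → f/8 → f/7.1 → f/6.3 → f/5.6 → f/5 — 2 stops wider (brighter).
Shutter speed: 1/6 → 1/5 → 1/4 → 0.3 → 0.4 → 0.5 → 0.6 → 0.8 → 1 — 2 2/3 stops longer (brighter).
ISO: 12800 → 10000 → 8000 → 6400 → 5000 — 1 1/3 stops dropped (darker).
Net: +2 +2 2/3 −1 1/3 = +3 1/3 stops.

3 1/3 stops brighter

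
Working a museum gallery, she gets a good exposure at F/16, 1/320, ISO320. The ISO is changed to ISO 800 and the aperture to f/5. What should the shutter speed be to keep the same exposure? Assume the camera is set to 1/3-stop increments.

1/8000s

ISO: 320 → 400 → 500 → 640 → 800 — 1 1/3 stops higher (brighter).
Aperture: f/16 → f/14 → f/13 → f/11 → f/10 → f/9 → f/8 → f/7.1 → f/6.3 → f/5.6 → f/5 — 3 1/3 stops larger aperture (brighter).
Net change so far: 4 2/3 stops brighter. Offset with the shutter speed: 1/320 → 1/400 → 1/500 → 1/640 → 1/800 → 1/1000 → 1/1250 → 1/1600 → 1/2000 → 1/2500 → 1/3200 → 1/4000 → 1/5000 → 1/6400 → 1/8000.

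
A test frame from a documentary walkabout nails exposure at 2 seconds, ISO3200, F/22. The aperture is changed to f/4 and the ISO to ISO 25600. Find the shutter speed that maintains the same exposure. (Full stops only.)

Aperture: f/22 → f/16 → f/11 → f/8 → f/5.6 → f/4 — 5 stops larger aperture (brighter).
ISO: 3200 → 6400 → 12800 → 25600 — 3 stops higher (brighter).
Net change so far: 8 stops brighter. Offset with the shutter speed: 2 → 1 → 1/2 → 1/4 → 1/8 → 1/15 → 1/30 → 1/60 → 1/125.

1/125s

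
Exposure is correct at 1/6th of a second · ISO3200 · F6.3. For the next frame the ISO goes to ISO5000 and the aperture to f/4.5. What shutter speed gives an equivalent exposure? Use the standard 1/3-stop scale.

1/20s

ISO: 3200 → 4000 → 5000 — 2/3 stop higher (brighter).
Aperture: f/6.3 → f/5.6 → f/5 → f/4.5 — 1 stop larger aperture (brighter).
Net change so far: 1 2/3 stops brighter. Offset with the shutter speed: 1/6 → 1/8 → 1/10 → 1/13 → 1/15 → 1/20.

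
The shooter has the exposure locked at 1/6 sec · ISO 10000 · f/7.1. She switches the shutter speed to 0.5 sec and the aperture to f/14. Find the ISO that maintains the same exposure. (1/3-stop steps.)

Shutter speed: 1/6 → 1/5 → 1/4 → 0.3 → 0.4 → 0.5 — 1 2/3 stops longer (brighter).
Aperture: f/7.1 → f/8 → f/9 → f/10 → f/11 → f/13 → f/14 — 2 stops smaller aperture (darker).
Net change so far: 1/3 stop darker. Offset with the ISO: 10000 → 12800.

ISO 12800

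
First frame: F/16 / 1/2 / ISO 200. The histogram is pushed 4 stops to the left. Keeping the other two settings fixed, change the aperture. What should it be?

Underexposed by 4 stops → need 4 stops brighter.
Aperture: f/16 → f/11 → f/8 → f/5.6 → f/4.

f/4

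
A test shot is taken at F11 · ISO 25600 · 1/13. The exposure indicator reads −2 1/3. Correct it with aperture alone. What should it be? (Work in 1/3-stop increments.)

Underexposed by 2 1/3 stops → need 2 1/3 stops brighter.
Aperture: f/11 → f/10 → f/9 → f/8 → f/7.1 → f/6.3 → f/5.6 → f/5.

f/5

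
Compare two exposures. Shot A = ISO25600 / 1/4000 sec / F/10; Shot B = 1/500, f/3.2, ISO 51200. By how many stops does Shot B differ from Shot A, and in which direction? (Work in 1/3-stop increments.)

7 1/3 stops brighter

Aperture: f/10 → f/9 → f/8 → f/7.1 → f/6.3 → f/5.6 → f/5 → f/4.5 → f/4 → f/3.5 → f/3.2 — 3 1/3 stops opened up (brighter).
Shutter speed: 1/4000 → 1/3200 → 1/2500 → 1/2000 → 1/1600 → 1/1250 → 1/1000 → 1/800 → 1/640 → 1/500 — 3 stops slower (brighter).
ISO: 25600 → 32000 → 40000 → 51200 — 1 stop raised (brighter).
Net: +3 1/3 +3 +1 = +7 1/3 stops.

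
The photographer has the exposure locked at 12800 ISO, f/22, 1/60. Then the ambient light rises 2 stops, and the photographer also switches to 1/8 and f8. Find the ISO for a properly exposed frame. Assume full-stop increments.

Scene light: 2 stops brighter.
Shutter speed: 1/60 → 1/30 → 1/15 → 1/8 — 3 stops slower (brighter).
Aperture: f/22 → f/16 → f/11 → f/8 — 3 stops opened up (brighter).
Net so far: 8 stops brighter. ISO: 12800 → 6400 → 3200 → 1600 → 800 → 400 → 200 → 100 → 50.

ISO 50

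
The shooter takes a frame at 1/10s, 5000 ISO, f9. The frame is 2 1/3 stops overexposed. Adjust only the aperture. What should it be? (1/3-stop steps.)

Overexposed by 2 1/3 stops → need 2 1/3 stops darker.
Aperture: f/9 → f/10 → f/11 → f/13 → f/14 → f/16 → f/18 → f/20.

f/20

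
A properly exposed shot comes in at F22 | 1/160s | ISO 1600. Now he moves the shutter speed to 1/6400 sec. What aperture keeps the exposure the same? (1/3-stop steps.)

Shutter speed: 1/160 → 1/200 → 1/250 → 1/320 → 1/400 → 1/500 → 1/640 → 1/800 → 1/1000 → 1/1250 → 1/1600 → 1/2000 → 1/2500 → 1/3200 → 1/4000 → 1/5000 → 1/6400 — 5 1/3 stops faster (darker).
Need 5 1/3 stops brighter from the aperture: f/22 → f/20 → f/18 → f/16 → f/14 → f/13 → f/11 → f/10 → f/9 → f/8 → f/7.1 → f/6.3 → f/5.6 → f/5 → f/4.5 → f/4 → f/3.5.

f/3.5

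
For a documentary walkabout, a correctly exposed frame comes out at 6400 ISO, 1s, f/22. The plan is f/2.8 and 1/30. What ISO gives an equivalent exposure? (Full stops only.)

ISO 3200

Aperture: f/22 → f/16 → f/11 → f/8 → f/5.6 → f/4 → f/2.8 — 6 stops opened up (brighter).
Shutter speed: 1 → 1/2 → 1/4 → 1/8 → 1/15 → 1/30 — 5 stops shorter (darker).
Net change so far: 1 stop brighter. Offset with the ISO: 6400 → 3200.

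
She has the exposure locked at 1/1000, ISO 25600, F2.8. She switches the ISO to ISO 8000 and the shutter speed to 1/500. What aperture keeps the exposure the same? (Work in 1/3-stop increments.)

f/2.2

ISO: 25600 → 20000 → 16000 → 12800 → 10000 → 8000 — 1 2/3 stops lower (darker).
Shutter speed: 1/1000 → 1/800 → 1/640 → 1/500 — 1 stop longer (brighter).
Net change so far: 2/3 stop darker. Offset with the aperture: f/2.8 → f/2.5 → f/2.2.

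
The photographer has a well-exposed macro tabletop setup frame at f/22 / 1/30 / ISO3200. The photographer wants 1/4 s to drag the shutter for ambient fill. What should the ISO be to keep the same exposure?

Shutter speed: 1/30 → 1/15 → 1/8 → 1/4 — 3 stops longer (brighter).
Need 3 stops darker from the ISO: 3200 → 1600 → 800 → 400.

ISO 400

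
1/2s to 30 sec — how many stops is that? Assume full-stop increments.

1/2 → 1 → 2 → 4 → 8 → 15 → 30 — count the steps: 6 stops.

6 stops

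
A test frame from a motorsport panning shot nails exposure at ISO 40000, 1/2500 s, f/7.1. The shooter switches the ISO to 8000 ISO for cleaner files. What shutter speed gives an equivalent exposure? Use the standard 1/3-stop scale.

ISO: 40000 → 32000 → 25600 → 20000 → 16000 → 12800 → 10000 → 8000 — 2 1/3 stops lower (darker).
Need 2 1/3 stops brighter from the shutter speed: 1/2500 → 1/2000 → 1/1600 → 1/1250 → 1/1000 → 1/800 → 1/640 → 1/500.

1/500s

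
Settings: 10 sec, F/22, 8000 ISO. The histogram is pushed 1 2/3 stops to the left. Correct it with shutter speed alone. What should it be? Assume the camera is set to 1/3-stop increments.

Underexposed by 1 2/3 stops → need 1 2/3 stops brighter.
Shutter speed: 10 → 13 → 15 → 20 → 25 → 30.

30 s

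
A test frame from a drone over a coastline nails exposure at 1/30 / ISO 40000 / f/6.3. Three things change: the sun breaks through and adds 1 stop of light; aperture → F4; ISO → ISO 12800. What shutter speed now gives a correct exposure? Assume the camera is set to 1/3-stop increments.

1/50s

Scene light: 1 stop brighter.
Aperture: f/6.3 → f/5.6 → f/5 → f/4.5 → f/4 — 1 1/3 stops opened up (brighter).
ISO: 40000 → 32000 → 25600 → 20000 → 16000 → 12800 — 1 2/3 stops lower (darker).
Net so far: 2/3 stop brighter. Shutter speed: 1/30 → 1/40 → 1/50.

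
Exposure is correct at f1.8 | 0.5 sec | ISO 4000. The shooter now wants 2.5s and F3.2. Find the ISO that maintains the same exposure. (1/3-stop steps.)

Shutter speed: 0.5 → 0.6 → 0.8 → 1 → 1.3 → 1.6 → 2 → 2.5 — 2 1/3 stops slower (brighter).
Aperture: f/1.8 → f/2 → f/2.2 → f/2.5 → f/2.8 → f/3.2 — 1 2/3 stops narrower (darker).
Net change so far: 2/3 stop brighter. Offset with the ISO: 4000 → 3200 → 2500.

ISO 2500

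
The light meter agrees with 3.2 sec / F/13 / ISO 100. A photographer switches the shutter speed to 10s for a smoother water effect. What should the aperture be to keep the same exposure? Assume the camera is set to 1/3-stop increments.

f/22

Shutter speed: 3.2 → 4 → 5 → 6 → 8 → 10 — 1 2/3 stops longer (brighter).
Need 1 2/3 stops darker from the aperture: f/13 → f/14 → f/16 → f/18 → f/20 → f/22.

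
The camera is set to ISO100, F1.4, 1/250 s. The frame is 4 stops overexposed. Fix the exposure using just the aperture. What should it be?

f/5.6

Overexposed by 4 stops → need 4 stops darker.
Aperture: f/1.4 → f/2 → f/2.8 → f/4 → f/5.6.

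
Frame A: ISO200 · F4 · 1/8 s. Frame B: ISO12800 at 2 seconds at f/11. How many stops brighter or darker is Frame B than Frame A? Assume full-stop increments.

7 stops brighter

Aperture: f/4 → f/5.6 → f/8 → f/11 — 3 stops stopped down (darker).
Shutter speed: 1/8 → 1/4 → 1/2 → 1 → 2 — 4 stops longer (brighter).
ISO: 200 → 400 → 800 → 1600 → 3200 → 6400 → 12800 — 6 stops higher (brighter).
Net: −3 +4 +6 = +7 stops.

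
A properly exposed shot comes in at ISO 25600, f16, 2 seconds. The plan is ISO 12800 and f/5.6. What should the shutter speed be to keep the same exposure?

1/2s

ISO: 25600 → 12800 — 1 stop lower (darker).
Aperture: f/16 → f/11 → f/8 → f/5.6 — 3 stops larger aperture (brighter).
Net change so far: 2 stops brighter. Offset with the shutter speed: 2 → 1 → 1/2.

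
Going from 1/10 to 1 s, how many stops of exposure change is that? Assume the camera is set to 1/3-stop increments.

3 1/3 stops

1/10 → 1/8 → 1/6 → 1/5 → 1/4 → 0.3 → 0.4 → 0.5 → 0.6 → 0.8 → 1 — count the steps: 10 third-stops = 3 1/3 stops.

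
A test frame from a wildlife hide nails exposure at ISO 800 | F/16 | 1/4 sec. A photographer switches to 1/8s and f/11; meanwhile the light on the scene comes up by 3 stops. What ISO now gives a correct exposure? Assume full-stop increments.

Scene light: 3 stops brighter.
Shutter speed: 1/4 → 1/8 — 1 stop faster (darker).
Aperture: f/16 → f/11 — 1 stop larger aperture (brighter).
Net so far: 3 stops brighter. ISO: 800 → 400 → 200 → 100.

ISO 100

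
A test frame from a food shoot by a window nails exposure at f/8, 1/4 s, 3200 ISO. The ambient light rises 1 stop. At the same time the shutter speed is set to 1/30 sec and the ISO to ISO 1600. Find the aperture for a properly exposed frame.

f/2.8

Scene light: 1 stop brighter.
Shutter speed: 1/4 → 1/8 → 1/15 → 1/30 — 3 stops shorter (darker).
ISO: 3200 → 1600 — 1 stop dropped (darker).
Net so far: 3 stops darker. Aperture: f/8 → f/5.6 → f/4 → f/2.8.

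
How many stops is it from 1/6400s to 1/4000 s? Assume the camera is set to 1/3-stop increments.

2/3 stop

1/6400 → 1/5000 → 1/4000 — count the steps: 2 third-stops = 2/3 stop.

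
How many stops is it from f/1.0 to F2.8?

3 stops

f/1.0 → f/1.4 → f/2 → f/2.8 — count the steps: 3 stops.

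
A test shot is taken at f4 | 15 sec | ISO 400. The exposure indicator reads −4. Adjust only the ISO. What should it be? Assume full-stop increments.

Underexposed by 4 stops → need 4 stops brighter.
ISO: 400 → 800 → 1600 → 3200 → 6400.

ISO 6400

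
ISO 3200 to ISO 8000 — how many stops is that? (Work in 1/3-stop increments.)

3200 → 4000 → 5000 → 6400 → 8000 — count the steps: 4 third-stops = 1 1/3 stops.

1 1/3 stops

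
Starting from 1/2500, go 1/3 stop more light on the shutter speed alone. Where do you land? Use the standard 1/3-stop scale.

Shutter speed: 1/2500 → 1/2000 — 1/3 stop slower (brighter).

1/2000s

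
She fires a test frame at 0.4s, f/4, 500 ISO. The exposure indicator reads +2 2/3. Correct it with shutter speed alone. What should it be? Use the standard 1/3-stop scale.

Overexposed by 2 2/3 stops → need 2 2/3 stops darker.
Shutter speed: 0.4 → 0.3 → 1/4 → 1/5 → 1/6 → 1/8 → 1/10 → 1/13 → 1/15.

1/15s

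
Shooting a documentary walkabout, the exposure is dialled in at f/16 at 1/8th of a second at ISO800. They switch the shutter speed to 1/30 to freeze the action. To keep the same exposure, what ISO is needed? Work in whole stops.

ISO 3200

Shutter speed: 1/8 → 1/15 → 1/30 — 2 stops faster (darker).
Need 2 stops brighter from the ISO: 800 → 1600 → 3200.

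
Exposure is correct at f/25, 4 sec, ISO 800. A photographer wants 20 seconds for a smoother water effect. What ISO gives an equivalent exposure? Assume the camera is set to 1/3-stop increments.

Shutter speed: 4 → 5 → 6 → 8 → 10 → 13 → 15 → 20 — 2 1/3 stops longer (brighter).
Need 2 1/3 stops darker from the ISO: 800 → 640 → 500 → 400 → 320 → 250 → 200 → 160.

ISO 160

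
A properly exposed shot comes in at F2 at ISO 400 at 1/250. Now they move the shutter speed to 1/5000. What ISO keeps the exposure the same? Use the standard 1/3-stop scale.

Shutter speed: 1/250 → 1/320 → 1/400 → 1/500 → 1/640 → 1/800 → 1/1000 → 1/1250 → 1/1600 → 1/2000 → 1/2500 → 1/3200 → 1/4000 → 1/5000 — 4 1/3 stops shorter (darker).
Need 4 1/3 stops brighter from the ISO: 400 → 500 → 640 → 800 → 1000 → 1250 → 1600 → 2000 → 2500 → 3200 → 4000 → 5000 → 6400 → 8000.

ISO 8000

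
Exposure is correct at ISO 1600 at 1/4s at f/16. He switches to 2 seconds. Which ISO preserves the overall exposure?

ISO 200

Shutter speed: 1/4 → 1/2 → 1 → 2 — 3 stops longer (brighter).
Need 3 stops darker from the ISO: 1600 → 800 → 400 → 200.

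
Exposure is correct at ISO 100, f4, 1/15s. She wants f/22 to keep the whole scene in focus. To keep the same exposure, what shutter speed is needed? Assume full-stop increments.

2 s

Aperture: f/4 → f/5.6 → f/8 → f/11 → f/16 → f/22 — 5 stops stopped down (darker).
Need 5 stops brighter from the shutter speed: 1/15 → 1/8 → 1/4 → 1/2 → 1 → 2.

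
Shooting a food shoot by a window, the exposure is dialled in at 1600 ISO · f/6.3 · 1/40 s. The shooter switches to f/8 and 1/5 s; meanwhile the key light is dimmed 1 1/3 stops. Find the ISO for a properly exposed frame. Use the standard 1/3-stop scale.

Scene light: 1 1/3 stops darker.
Aperture: f/6.3 → f/7.1 → f/8 — 2/3 stop smaller aperture (darker).
Shutter speed: 1/40 → 1/30 → 1/25 → 1/20 → 1/15 → 1/13 → 1/10 → 1/8 → 1/6 → 1/5 — 3 stops slower (brighter).
Net so far: 1 stop brighter. ISO: 1600 → 1250 → 1000 → 800.

ISO 800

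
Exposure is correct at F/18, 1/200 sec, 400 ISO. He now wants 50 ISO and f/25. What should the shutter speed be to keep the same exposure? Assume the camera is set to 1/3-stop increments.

1/13s

ISO: 400 → 320 → 250 → 200 → 160 → 125 → 100 → 80 → 64 → 50 — 3 stops lower (darker).
Aperture: f/18 → f/20 → f/22 → f/25 — 1 stop smaller aperture (darker).
Net change so far: 4 stops darker. Offset with the shutter speed: 1/200 → 1/160 → 1/125 → 1/100 → 1/80 → 1/60 → 1/50 → 1/40 → 1/30 → 1/25 → 1/20 → 1/15 → 1/13.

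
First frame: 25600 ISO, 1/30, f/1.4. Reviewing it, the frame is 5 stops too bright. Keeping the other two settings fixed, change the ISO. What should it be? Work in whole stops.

ISO 800

Overexposed by 5 stops → need 5 stops darker.
ISO: 25600 → 12800 → 6400 → 3200 → 1600 → 800.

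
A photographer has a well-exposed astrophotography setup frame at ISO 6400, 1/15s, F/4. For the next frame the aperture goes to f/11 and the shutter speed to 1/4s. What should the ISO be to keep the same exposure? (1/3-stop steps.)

Aperture: f/4 → f/4.5 → f/5 → f/5.6 → f/6.3 → f/7.1 → f/8 → f/9 → f/10 → f/11 — 3 stops stopped down (darker).
Shutter speed: 1/15 → 1/13 → 1/10 → 1/8 → 1/6 → 1/5 → 1/4 — 2 stops longer (brighter).
Net change so far: 1 stop darker. Offset with the ISO: 6400 → 8000 → 10000 → 12800.

ISO 12800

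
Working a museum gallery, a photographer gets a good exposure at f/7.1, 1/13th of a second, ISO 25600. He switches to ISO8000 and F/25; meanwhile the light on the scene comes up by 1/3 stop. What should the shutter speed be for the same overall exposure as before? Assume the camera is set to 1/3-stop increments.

2.5 s

Scene light: 1/3 stop brighter.
ISO: 25600 → 20000 → 16000 → 12800 → 10000 → 8000 — 1 2/3 stops lower (darker).
Aperture: f/7.1 → f/8 → f/9 → f/10 → f/11 → f/13 → f/14 → f/16 → f/18 → f/20 → f/22 → f/25 — 3 2/3 stops stopped down (darker).
Net so far: 5 stops darker. Shutter speed: 1/13 → 1/10 → 1/8 → 1/6 → 1/5 → 1/4 → 0.3 → 0.4 → 0.5 → 0.6 → 0.8 → 1 → 1.3 → 1.6 → 2 → 2.5.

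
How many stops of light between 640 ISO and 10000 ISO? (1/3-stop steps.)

4 stops

640 → 800 → 1000 → 1250 → 1600 → 2000 → 2500 → 3200 → 4000 → 5000 → 6400 → 8000 → 10000 — count the steps: 12 third-stops = 4 stops.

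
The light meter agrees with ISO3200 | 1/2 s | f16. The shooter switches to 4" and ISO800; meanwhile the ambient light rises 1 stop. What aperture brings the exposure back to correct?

f/32

Scene light: 1 stop brighter.
Shutter speed: 1/2 → 1 → 2 → 4 — 3 stops slower (brighter).
ISO: 3200 → 1600 → 800 — 2 stops lower (darker).
Net so far: 2 stops brighter. Aperture: f/16 → f/22 → f/32.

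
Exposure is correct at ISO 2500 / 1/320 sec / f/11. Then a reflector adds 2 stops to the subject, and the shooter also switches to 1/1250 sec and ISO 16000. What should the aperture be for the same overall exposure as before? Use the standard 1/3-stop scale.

Scene light: 2 stops brighter.
Shutter speed: 1/320 → 1/400 → 1/500 → 1/640 → 1/800 → 1/1000 → 1/1250 — 2 stops faster (darker).
ISO: 2500 → 3200 → 4000 → 5000 → 6400 → 8000 → 10000 → 12800 → 16000 — 2 2/3 stops higher (brighter).
Net so far: 2 2/3 stops brighter. Aperture: f/11 → f/13 → f/14 → f/16 → f/18 → f/20 → f/22 → f/25 → f/29.

f/29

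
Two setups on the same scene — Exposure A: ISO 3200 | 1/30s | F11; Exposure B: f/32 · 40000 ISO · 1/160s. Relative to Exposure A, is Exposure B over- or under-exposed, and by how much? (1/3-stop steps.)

1 2/3 stops darker

Aperture: f/11 → f/13 → f/14 → f/16 → f/18 → f/20 → f/22 → f/25 → f/29 → f/32 — 3 stops stopped down (darker).
Shutter speed: 1/30 → 1/40 → 1/50 → 1/60 → 1/80 → 1/100 → 1/125 → 1/160 — 2 1/3 stops faster (darker).
ISO: 3200 → 4000 → 5000 → 6400 → 8000 → 10000 → 12800 → 16000 → 20000 → 25600 → 32000 → 40000 — 3 2/3 stops raised (brighter).
Net: −3 −2 1/3 +3 2/3 = −1 2/3 stops.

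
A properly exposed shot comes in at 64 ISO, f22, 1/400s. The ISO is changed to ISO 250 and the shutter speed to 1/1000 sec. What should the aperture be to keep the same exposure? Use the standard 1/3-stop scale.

f/29

ISO: 64 → 80 → 100 → 125 → 160 → 200 → 250 — 2 stops raised (brighter).
Shutter speed: 1/400 → 1/500 → 1/640 → 1/800 → 1/1000 — 1 1/3 stops shorter (darker).
Net change so far: 2/3 stop brighter. Offset with the aperture: f/22 → f/25 → f/29.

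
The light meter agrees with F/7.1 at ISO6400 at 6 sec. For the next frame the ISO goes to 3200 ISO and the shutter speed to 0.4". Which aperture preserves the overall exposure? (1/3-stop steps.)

ISO: 6400 → 5000 → 4000 → 3200 — 1 stop dropped (darker).
Shutter speed: 6 → 5 → 4 → 3.2 → 2.5 → 2 → 1.6 → 1.3 → 1 → 0.8 → 0.6 → 0.5 → 0.4 — 4 stops shorter (darker).
Net change so far: 5 stops darker. Offset with the aperture: f/7.1 → f/6.3 → f/5.6 → f/5 → f/4.5 → f/4 → f/3.5 → f/3.2 → f/2.8 → f/2.5 → f/2.2 → f/2 → f/1.8 → f/1.6 → f/1.4 → f/1.2.

f/1.2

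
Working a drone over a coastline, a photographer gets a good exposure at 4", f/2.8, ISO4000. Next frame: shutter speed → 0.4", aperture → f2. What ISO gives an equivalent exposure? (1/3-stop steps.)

ISO 20000

Shutter speed: 4 → 3.2 → 2.5 → 2 → 1.6 → 1.3 → 1 → 0.8 → 0.6 → 0.5 → 0.4 — 3 1/3 stops shorter (darker).
Aperture: f/2.8 → f/2.5 → f/2.2 → f/2 — 1 stop opened up (brighter).
Net change so far: 2 1/3 stops darker. Offset with the ISO: 4000 → 5000 → 6400 → 8000 → 10000 → 12800 → 16000 → 20000.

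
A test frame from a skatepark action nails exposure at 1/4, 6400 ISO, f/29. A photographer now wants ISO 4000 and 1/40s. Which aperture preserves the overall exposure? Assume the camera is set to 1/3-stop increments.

f/7.1

ISO: 6400 → 5000 → 4000 — 2/3 stop dropped (darker).
Shutter speed: 1/4 → 1/5 → 1/6 → 1/8 → 1/10 → 1/13 → 1/15 → 1/20 → 1/25 → 1/30 → 1/40 — 3 1/3 stops shorter (darker).
Net change so far: 4 stops darker. Offset with the aperture: f/29 → f/25 → f/22 → f/20 → f/18 → f/16 → f/14 → f/13 → f/11 → f/10 → f/9 → f/8 → f/7.1.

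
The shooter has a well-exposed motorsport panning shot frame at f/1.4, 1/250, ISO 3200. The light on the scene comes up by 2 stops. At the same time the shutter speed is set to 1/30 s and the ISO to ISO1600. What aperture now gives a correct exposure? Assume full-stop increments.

f/5.6

Scene light: 2 stops brighter.
Shutter speed: 1/250 → 1/125 → 1/60 → 1/30 — 3 stops slower (brighter).
ISO: 3200 → 1600 — 1 stop lower (darker).
Net so far: 4 stops brighter. Aperture: f/1.4 → f/2 → f/2.8 → f/4 → f/5.6.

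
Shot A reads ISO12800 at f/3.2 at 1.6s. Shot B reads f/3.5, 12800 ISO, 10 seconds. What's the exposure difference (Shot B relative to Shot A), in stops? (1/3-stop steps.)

2 1/3 stops brighter

Aperture: f/3.2 → f/3.5 — 1/3 stop stopped down (darker).
Shutter speed: 1.6 → 2 → 2.5 → 3.2 → 4 → 5 → 6 → 8 → 10 — 2 2/3 stops slower (brighter).
ISO: unchanged.
Net: −1/3 +2 2/3 = +2 1/3 stops.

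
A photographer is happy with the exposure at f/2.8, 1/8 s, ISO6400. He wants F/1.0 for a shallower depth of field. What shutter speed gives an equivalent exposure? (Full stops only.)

1/60s

Aperture: f/2.8 → f/2 → f/1.4 → f/1.0 — 3 stops larger aperture (brighter).
Need 3 stops darker from the shutter speed: 1/8 → 1/15 → 1/30 → 1/60.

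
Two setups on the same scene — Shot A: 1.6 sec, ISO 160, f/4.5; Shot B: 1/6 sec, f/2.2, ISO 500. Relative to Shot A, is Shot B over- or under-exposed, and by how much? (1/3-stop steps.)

1/3 stop brighter

Aperture: f/4.5 → f/4 → f/3.5 → f/3.2 → f/2.8 → f/2.5 → f/2.2 — 2 stops larger aperture (brighter).
Shutter speed: 1.6 → 1.3 → 1 → 0.8 → 0.6 → 0.5 → 0.4 → 0.3 → 1/4 → 1/5 → 1/6 — 3 1/3 stops faster (darker).
ISO: 160 → 200 → 250 → 320 → 400 → 500 — 1 2/3 stops higher (brighter).
Net: +2 −3 1/3 +1 2/3 = +1/3 stops.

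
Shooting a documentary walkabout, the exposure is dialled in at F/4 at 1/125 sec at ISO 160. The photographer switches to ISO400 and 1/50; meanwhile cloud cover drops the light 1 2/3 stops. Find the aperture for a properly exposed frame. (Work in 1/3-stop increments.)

Scene light: 1 2/3 stops darker.
ISO: 160 → 200 → 250 → 320 → 400 — 1 1/3 stops higher (brighter).
Shutter speed: 1/125 → 1/100 → 1/80 → 1/60 → 1/50 — 1 1/3 stops longer (brighter).
Net so far: 1 stop brighter. Aperture: f/4 → f/4.5 → f/5 → f/5.6.

f/5.6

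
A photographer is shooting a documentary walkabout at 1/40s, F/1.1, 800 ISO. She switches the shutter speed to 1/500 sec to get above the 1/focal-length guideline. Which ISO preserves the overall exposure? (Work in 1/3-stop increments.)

ISO 10000

Shutter speed: 1/40 → 1/50 → 1/60 → 1/80 → 1/100 → 1/125 → 1/160 → 1/200 → 1/250 → 1/320 → 1/400 → 1/500 — 3 2/3 stops shorter (darker).
Need 3 2/3 stops brighter from the ISO: 800 → 1000 → 1250 → 1600 → 2000 → 2500 → 3200 → 4000 → 5000 → 6400 → 8000 → 10000.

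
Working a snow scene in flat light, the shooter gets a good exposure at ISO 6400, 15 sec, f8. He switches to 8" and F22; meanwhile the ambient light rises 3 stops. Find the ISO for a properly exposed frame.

Scene light: 3 stops brighter.
Shutter speed: 15 → 8 — 1 stop faster (darker).
Aperture: f/8 → f/11 → f/16 → f/22 — 3 stops narrower (darker).
Net so far: 1 stop darker. ISO: 6400 → 12800.

ISO 12800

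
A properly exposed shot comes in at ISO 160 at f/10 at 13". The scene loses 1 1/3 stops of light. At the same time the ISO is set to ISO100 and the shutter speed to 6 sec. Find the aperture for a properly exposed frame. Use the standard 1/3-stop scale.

Scene light: 1 1/3 stops darker.
ISO: 160 → 125 → 100 — 2/3 stop dropped (darker).
Shutter speed: 13 → 10 → 8 → 6 — 1 stop faster (darker).
Net so far: 3 stops darker. Aperture: f/10 → f/9 → f/8 → f/7.1 → f/6.3 → f/5.6 → f/5 → f/4.5 → f/4 → f/3.5.

f/3.5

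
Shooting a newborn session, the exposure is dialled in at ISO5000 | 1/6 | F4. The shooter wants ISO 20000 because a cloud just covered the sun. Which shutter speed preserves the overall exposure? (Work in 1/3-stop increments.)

ISO: 5000 → 6400 → 8000 → 10000 → 12800 → 16000 → 20000 — 2 stops raised (brighter).
Need 2 stops darker from the shutter speed: 1/6 → 1/8 → 1/10 → 1/13 → 1/15 → 1/20 → 1/25.

1/25s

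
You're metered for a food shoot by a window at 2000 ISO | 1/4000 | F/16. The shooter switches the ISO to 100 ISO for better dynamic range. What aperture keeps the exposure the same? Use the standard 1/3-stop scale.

f/3.5

ISO: 2000 → 1600 → 1250 → 1000 → 800 → 640 → 500 → 400 → 320 → 250 → 200 → 160 → 125 → 100 — 4 1/3 stops lower (darker).
Need 4 1/3 stops brighter from the aperture: f/16 → f/14 → f/13 → f/11 → f/10 → f/9 → f/8 → f/7.1 → f/6.3 → f/5.6 → f/5 → f/4.5 → f/4 → f/3.5.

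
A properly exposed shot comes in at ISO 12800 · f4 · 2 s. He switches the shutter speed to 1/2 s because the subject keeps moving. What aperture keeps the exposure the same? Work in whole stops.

Shutter speed: 2 → 1 → 1/2 — 2 stops shorter (darker).
Need 2 stops brighter from the aperture: f/4 → f/2.8 → f/2.

f/2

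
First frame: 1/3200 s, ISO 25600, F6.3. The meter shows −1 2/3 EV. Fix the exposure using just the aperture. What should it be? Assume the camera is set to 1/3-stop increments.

Underexposed by 1 2/3 stops → need 1 2/3 stops brighter.
Aperture: f/6.3 → f/5.6 → f/5 → f/4.5 → f/4 → f/3.5.

f/3.5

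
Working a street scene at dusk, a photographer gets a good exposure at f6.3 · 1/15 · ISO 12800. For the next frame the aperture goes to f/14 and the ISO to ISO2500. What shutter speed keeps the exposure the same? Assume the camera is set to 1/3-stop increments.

1.6 s

Aperture: f/6.3 → f/7.1 → f/8 → f/9 → f/10 → f/11 → f/13 → f/14 — 2 1/3 stops narrower (darker).
ISO: 12800 → 10000 → 8000 → 6400 → 5000 → 4000 → 3200 → 2500 — 2 1/3 stops dropped (darker).
Net change so far: 4 2/3 stops darker. Offset with the shutter speed: 1/15 → 1/13 → 1/10 → 1/8 → 1/6 → 1/5 → 1/4 → 0.3 → 0.4 → 0.5 → 0.6 → 0.8 → 1 → 1.3 → 1.6.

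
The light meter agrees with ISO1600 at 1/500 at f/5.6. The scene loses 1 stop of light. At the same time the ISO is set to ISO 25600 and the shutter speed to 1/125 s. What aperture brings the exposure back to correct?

f/32

Scene light: 1 stop darker.
ISO: 1600 → 3200 → 6400 → 12800 → 25600 — 4 stops higher (brighter).
Shutter speed: 1/500 → 1/250 → 1/125 — 2 stops slower (brighter).
Net so far: 5 stops brighter. Aperture: f/5.6 → f/8 → f/11 → f/16 → f/22 → f/32.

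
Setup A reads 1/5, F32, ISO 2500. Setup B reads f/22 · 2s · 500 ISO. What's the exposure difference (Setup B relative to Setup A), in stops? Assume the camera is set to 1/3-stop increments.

2 stops brighter

Aperture: f/32 → f/29 → f/25 → f/22 — 1 stop larger aperture (brighter).
Shutter speed: 1/5 → 1/4 → 0.3 → 0.4 → 0.5 → 0.6 → 0.8 → 1 → 1.3 → 1.6 → 2 — 3 1/3 stops longer (brighter).
ISO: 2500 → 2000 → 1600 → 1250 → 1000 → 800 → 640 → 500 — 2 1/3 stops dropped (darker).
Net: +1 +3 1/3 −2 1/3 = +2 stops.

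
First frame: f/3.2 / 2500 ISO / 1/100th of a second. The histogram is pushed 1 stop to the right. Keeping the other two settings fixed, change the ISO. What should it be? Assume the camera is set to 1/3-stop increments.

Overexposed by 1 stop → need 1 stop darker.
ISO: 2500 → 2000 → 1600 → 1250.

ISO 1250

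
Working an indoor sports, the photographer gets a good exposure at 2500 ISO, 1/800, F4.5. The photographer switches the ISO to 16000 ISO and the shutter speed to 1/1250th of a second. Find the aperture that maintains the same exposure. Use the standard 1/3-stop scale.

ISO: 2500 → 3200 → 4000 → 5000 → 6400 → 8000 → 10000 → 12800 → 16000 — 2 2/3 stops higher (brighter).
Shutter speed: 1/800 → 1/1000 → 1/1250 — 2/3 stop shorter (darker).
Net change so far: 2 stops brighter. Offset with the aperture: f/4.5 → f/5 → f/5.6 → f/6.3 → f/7.1 → f/8 → f/9.

f/9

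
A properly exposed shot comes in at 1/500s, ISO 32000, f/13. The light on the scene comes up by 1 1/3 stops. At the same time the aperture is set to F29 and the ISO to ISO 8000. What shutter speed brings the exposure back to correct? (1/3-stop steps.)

Scene light: 1 1/3 stops brighter.
Aperture: f/13 → f/14 → f/16 → f/18 → f/20 → f/22 → f/25 → f/29 — 2 1/3 stops smaller aperture (darker).
ISO: 32000 → 25600 → 20000 → 16000 → 12800 → 10000 → 8000 — 2 stops dropped (darker).
Net so far: 3 stops darker. Shutter speed: 1/500 → 1/400 → 1/320 → 1/250 → 1/200 → 1/160 → 1/125 → 1/100 → 1/80 → 1/60.

1/60s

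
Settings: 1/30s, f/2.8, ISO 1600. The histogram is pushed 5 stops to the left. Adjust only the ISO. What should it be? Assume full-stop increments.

Underexposed by 5 stops → need 5 stops brighter.
ISO: 1600 → 3200 → 6400 → 12800 → 25600 → 51200.

ISO 51200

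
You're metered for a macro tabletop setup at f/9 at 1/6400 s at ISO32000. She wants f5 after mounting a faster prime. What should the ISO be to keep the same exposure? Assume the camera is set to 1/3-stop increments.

Aperture: f/9 → f/8 → f/7.1 → f/6.3 → f/5.6 → f/5 — 1 2/3 stops opened up (brighter).
Need 1 2/3 stops darker from the ISO: 32000 → 25600 → 20000 → 16000 → 12800 → 10000.

ISO 10000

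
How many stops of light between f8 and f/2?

f/8 → f/5.6 → f/4 → f/2.8 → f/2 — count the steps: 4 stops.

4 stops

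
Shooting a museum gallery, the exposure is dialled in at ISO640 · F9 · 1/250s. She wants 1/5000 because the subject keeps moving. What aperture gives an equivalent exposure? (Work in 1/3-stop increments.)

f/2

Shutter speed: 1/250 → 1/320 → 1/400 → 1/500 → 1/640 → 1/800 → 1/1000 → 1/1250 → 1/1600 → 1/2000 → 1/2500 → 1/3200 → 1/4000 → 1/5000 — 4 1/3 stops faster (darker).
Need 4 1/3 stops brighter from the aperture: f/9 → f/8 → f/7.1 → f/6.3 → f/5.6 → f/5 → f/4.5 → f/4 → f/3.5 → f/3.2 → f/2.8 → f/2.5 → f/2.2 → f/2.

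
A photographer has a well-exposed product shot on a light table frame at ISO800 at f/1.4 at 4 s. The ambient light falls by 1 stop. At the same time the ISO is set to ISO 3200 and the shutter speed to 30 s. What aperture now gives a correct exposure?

Scene light: 1 stop darker.
ISO: 800 → 1600 → 3200 — 2 stops raised (brighter).
Shutter speed: 4 → 8 → 15 → 30 — 3 stops longer (brighter).
Net so far: 4 stops brighter. Aperture: f/1.4 → f/2 → f/2.8 → f/4 → f/5.6.

f/5.6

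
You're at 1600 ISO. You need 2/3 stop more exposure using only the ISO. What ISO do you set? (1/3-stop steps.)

ISO 2500

ISO: 1600 → 2000 → 2500 — 2/3 stop higher (brighter).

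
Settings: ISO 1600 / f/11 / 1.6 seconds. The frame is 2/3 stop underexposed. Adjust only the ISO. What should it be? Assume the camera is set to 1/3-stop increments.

Underexposed by 2/3 stop → need 2/3 stop brighter.
ISO: 1600 → 2000 → 2500.

ISO 2500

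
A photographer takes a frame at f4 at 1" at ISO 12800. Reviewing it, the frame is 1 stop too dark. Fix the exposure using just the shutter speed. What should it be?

2 s

Underexposed by 1 stop → need 1 stop brighter.
Shutter speed: 1 → 2.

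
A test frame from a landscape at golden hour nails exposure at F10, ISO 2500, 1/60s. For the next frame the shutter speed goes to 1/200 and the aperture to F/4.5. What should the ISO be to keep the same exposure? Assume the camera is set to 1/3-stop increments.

Shutter speed: 1/60 → 1/80 → 1/100 → 1/125 → 1/160 → 1/200 — 1 2/3 stops faster (darker).
Aperture: f/10 → f/9 → f/8 → f/7.1 → f/6.3 → f/5.6 → f/5 → f/4.5 — 2 1/3 stops wider (brighter).
Net change so far: 2/3 stop brighter. Offset with the ISO: 2500 → 2000 → 1600.

ISO 1600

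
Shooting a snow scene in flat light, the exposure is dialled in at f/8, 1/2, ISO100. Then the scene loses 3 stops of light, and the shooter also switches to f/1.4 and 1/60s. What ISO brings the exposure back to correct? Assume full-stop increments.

ISO 800

Scene light: 3 stops darker.
Aperture: f/8 → f/5.6 → f/4 → f/2.8 → f/2 → f/1.4 — 5 stops larger aperture (brighter).
Shutter speed: 1/2 → 1/4 → 1/8 → 1/15 → 1/30 → 1/60 — 5 stops shorter (darker).
Net so far: 3 stops darker. ISO: 100 → 200 → 400 → 800.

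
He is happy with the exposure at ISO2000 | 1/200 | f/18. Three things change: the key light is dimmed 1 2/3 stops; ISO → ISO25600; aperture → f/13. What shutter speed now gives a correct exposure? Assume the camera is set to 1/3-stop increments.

Scene light: 1 2/3 stops darker.
ISO: 2000 → 2500 → 3200 → 4000 → 5000 → 6400 → 8000 → 10000 → 12800 → 16000 → 20000 → 25600 — 3 2/3 stops raised (brighter).
Aperture: f/18 → f/16 → f/14 → f/13 — 1 stop wider (brighter).
Net so far: 3 stops brighter. Shutter speed: 1/200 → 1/250 → 1/320 → 1/400 → 1/500 → 1/640 → 1/800 → 1/1000 → 1/1250 → 1/1600.

1/1600s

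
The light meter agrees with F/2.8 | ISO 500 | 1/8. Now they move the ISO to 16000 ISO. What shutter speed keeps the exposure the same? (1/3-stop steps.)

ISO: 500 → 640 → 800 → 1000 → 1250 → 1600 → 2000 → 2500 → 3200 → 4000 → 5000 → 6400 → 8000 → 10000 → 12800 → 16000 — 5 stops raised (brighter).
Need 5 stops darker from the shutter speed: 1/8 → 1/10 → 1/13 → 1/15 → 1/20 → 1/25 → 1/30 → 1/40 → 1/50 → 1/60 → 1/80 → 1/100 → 1/125 → 1/160 → 1/200 → 1/250.

1/250s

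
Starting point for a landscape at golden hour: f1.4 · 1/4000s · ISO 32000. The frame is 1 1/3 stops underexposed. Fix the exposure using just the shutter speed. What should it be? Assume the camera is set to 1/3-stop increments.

Underexposed by 1 1/3 stops → need 1 1/3 stops brighter.
Shutter speed: 1/4000 → 1/3200 → 1/2500 → 1/2000 → 1/1600.

1/1600s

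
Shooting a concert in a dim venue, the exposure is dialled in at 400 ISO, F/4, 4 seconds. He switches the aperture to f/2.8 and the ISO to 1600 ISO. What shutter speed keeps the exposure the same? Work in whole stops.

Aperture: f/4 → f/2.8 — 1 stop opened up (brighter).
ISO: 400 → 800 → 1600 — 2 stops higher (brighter).
Net change so far: 3 stops brighter. Offset with the shutter speed: 4 → 2 → 1 → 1/2.

1/2s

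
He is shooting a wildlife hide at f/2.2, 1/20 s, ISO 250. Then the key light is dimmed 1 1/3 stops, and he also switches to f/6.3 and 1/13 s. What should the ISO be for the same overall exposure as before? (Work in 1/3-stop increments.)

ISO 3200

Scene light: 1 1/3 stops darker.
Aperture: f/2.2 → f/2.5 → f/2.8 → f/3.2 → f/3.5 → f/4 → f/4.5 → f/5 → f/5.6 → f/6.3 — 3 stops narrower (darker).
Shutter speed: 1/20 → 1/15 → 1/13 — 2/3 stop slower (brighter).
Net so far: 3 2/3 stops darker. ISO: 250 → 320 → 400 → 500 → 640 → 800 → 1000 → 1250 → 1600 → 2000 → 2500 → 3200.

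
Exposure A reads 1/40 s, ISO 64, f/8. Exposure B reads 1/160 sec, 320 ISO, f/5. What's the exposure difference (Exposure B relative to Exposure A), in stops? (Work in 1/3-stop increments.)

Aperture: f/8 → f/7.1 → f/6.3 → f/5.6 → f/5 — 1 1/3 stops larger aperture (brighter).
Shutter speed: 1/40 → 1/50 → 1/60 → 1/80 → 1/100 → 1/125 → 1/160 — 2 stops faster (darker).
ISO: 64 → 80 → 100 → 125 → 160 → 200 → 250 → 320 — 2 1/3 stops higher (brighter).
Net: +1 1/3 −2 +2 1/3 = +1 2/3 stops.

1 2/3 stops brighter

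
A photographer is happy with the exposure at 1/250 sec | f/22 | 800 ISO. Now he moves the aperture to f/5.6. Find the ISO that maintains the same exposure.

ISO 50

Aperture: f/22 → f/16 → f/11 → f/8 → f/5.6 — 4 stops wider (brighter).
Need 4 stops darker from the ISO: 800 → 400 → 200 → 100 → 50.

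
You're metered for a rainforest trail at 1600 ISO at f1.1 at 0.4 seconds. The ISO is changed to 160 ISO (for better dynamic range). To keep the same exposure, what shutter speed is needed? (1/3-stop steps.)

4 s

ISO: 1600 → 1250 → 1000 → 800 → 640 → 500 → 400 → 320 → 250 → 200 → 160 — 3 1/3 stops dropped (darker).
Need 3 1/3 stops brighter from the shutter speed: 0.4 → 0.5 → 0.6 → 0.8 → 1 → 1.3 → 1.6 → 2 → 2.5 → 3.2 → 4.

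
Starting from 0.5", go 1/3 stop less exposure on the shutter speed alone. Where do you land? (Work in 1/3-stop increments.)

0.4 s

Shutter speed: 0.5 → 0.4 — 1/3 stop shorter (darker).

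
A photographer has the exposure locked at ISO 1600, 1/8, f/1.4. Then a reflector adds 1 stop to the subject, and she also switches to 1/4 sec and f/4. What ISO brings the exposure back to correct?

ISO 3200

Scene light: 1 stop brighter.
Shutter speed: 1/8 → 1/4 — 1 stop slower (brighter).
Aperture: f/1.4 → f/2 → f/2.8 → f/4 — 3 stops narrower (darker).
Net so far: 1 stop darker. ISO: 1600 → 3200.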